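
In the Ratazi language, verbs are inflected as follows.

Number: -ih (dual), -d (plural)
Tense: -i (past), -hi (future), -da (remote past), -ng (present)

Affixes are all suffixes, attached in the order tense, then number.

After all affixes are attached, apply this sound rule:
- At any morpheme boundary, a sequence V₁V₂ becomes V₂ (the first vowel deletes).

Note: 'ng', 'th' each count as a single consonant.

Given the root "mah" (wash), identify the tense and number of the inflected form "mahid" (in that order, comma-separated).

past, plural

Segment: mah-i-d.
tense: -i → past.
number: -d → plural.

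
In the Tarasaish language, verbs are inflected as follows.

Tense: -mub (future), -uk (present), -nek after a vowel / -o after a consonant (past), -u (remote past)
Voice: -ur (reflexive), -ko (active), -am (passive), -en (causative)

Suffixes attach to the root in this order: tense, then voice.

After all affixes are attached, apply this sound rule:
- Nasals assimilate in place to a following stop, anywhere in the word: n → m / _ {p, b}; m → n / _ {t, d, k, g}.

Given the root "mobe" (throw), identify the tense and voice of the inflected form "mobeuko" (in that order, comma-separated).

remote past, active

Segment: mobe-u-ko.
tense: -u → remote past.
voice: -ko → active.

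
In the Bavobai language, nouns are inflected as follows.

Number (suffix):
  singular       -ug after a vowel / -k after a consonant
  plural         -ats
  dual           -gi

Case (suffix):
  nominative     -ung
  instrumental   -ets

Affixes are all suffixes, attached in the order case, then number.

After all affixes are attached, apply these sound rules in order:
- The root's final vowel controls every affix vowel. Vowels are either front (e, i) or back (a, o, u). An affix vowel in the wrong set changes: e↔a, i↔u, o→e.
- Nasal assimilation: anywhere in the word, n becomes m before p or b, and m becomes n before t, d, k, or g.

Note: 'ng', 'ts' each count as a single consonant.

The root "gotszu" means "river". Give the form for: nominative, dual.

Attach case nominative -ung → gotszuung.
Attach number dual -gi → gotszuunggi.
Apply vowel harmony: gotszuunggi → gotszuunggu.
Nasal assimilation: no change.

gotszuunggu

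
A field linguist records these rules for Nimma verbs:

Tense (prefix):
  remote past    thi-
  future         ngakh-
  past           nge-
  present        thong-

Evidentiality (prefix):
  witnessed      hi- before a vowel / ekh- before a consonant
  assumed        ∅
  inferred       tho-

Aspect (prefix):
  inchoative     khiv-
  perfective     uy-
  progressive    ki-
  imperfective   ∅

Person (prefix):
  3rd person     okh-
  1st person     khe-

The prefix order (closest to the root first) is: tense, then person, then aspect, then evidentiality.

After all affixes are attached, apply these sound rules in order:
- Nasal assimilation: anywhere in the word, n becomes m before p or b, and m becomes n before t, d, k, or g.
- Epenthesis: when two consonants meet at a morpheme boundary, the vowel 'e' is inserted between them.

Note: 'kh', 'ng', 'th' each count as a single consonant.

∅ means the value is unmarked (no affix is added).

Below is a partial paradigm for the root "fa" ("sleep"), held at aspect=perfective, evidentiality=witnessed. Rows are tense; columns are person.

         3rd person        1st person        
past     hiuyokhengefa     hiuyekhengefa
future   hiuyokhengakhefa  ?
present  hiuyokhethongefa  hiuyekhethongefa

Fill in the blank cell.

Attach tense future ngakh- → ngakhfa.
Attach person 1st person khe- → khengakhfa.
Attach aspect perfective uy- → uykhengakhfa.
Attach evidentiality witnessed hi- (before vowel 'u') → hiuykhengakhfa.
Nasal assimilation: no change.
Apply epenthesis: hiuykhengakhfa → hiuyekhengakhefa.

hiuyekhengakhefa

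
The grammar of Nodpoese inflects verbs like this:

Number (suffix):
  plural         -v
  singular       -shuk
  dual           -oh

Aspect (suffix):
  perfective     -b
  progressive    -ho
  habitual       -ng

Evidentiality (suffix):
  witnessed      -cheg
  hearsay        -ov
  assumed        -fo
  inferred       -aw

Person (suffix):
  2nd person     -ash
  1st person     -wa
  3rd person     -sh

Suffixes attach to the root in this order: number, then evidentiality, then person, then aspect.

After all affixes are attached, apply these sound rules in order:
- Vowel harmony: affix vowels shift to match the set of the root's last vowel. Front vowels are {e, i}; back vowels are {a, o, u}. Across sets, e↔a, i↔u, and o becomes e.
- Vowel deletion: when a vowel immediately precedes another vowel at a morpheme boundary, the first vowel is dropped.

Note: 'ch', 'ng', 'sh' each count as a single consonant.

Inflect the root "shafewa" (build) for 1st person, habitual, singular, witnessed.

shafewashukchagwang

Attach number singular -shuk → shafewashuk.
Attach evidentiality witnessed -cheg → shafewashukcheg.
Attach person 1st person -wa → shafewashukchegwa.
Attach aspect habitual -ng → shafewashukchegwang.
Apply vowel harmony: shafewashukchegwang → shafewashukchagwang.
Vowel deletion: no change.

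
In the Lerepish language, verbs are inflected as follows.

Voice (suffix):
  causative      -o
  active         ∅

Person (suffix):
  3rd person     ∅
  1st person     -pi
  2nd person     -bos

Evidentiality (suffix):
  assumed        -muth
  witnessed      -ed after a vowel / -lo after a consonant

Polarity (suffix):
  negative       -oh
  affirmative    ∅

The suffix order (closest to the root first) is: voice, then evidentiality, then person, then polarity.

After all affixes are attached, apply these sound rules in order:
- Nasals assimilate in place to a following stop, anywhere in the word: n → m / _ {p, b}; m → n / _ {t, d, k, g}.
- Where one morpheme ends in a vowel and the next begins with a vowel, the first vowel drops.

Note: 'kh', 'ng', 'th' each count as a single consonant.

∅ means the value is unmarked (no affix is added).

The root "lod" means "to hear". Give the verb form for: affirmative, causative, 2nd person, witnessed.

Attach voice causative -o → lodo.
Attach evidentiality witnessed -ed (after vowel 'o') → lodoed.
Attach person 2nd person -bos → lodoedbos.
polarity = affirmative: zero marking, form stays lodoedbos.
Nasal assimilation: no change.
Apply vowel deletion: lodoedbos → lodedbos.

lodedbos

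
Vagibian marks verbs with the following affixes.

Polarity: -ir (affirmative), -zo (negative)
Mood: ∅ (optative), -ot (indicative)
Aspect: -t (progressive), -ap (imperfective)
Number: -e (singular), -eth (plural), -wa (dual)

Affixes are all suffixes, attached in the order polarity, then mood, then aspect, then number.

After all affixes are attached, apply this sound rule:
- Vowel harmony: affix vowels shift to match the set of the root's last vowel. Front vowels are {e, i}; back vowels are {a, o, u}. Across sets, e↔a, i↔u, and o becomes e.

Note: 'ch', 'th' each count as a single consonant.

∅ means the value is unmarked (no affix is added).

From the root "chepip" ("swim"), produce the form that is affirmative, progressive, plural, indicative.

Attach polarity affirmative -ir → chepipir.
Attach mood indicative -ot → chepipirot.
Attach aspect progressive -t → chepipirott.
Attach number plural -eth → chepipirotteth.
Apply vowel harmony: chepipirotteth → chepipiretteth.

chepipiretteth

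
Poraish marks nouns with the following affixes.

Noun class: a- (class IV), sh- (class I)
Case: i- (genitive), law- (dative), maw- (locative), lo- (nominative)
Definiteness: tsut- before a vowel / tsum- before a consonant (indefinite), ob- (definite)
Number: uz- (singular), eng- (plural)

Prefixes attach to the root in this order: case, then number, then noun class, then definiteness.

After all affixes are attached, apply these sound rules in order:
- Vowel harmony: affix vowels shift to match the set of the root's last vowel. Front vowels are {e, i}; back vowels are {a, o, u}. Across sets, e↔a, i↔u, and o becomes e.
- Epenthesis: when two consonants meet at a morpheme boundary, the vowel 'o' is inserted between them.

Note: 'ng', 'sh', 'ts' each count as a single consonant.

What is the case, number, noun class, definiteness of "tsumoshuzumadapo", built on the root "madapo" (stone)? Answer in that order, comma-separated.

Segment: tsum-sh-uz-i-madapo.
case: i- → genitive.
number: uz- → singular.
noun class: sh- → class I.
definiteness: tsut/tsum- → indefinite.

genitive, singular, class I, indefinite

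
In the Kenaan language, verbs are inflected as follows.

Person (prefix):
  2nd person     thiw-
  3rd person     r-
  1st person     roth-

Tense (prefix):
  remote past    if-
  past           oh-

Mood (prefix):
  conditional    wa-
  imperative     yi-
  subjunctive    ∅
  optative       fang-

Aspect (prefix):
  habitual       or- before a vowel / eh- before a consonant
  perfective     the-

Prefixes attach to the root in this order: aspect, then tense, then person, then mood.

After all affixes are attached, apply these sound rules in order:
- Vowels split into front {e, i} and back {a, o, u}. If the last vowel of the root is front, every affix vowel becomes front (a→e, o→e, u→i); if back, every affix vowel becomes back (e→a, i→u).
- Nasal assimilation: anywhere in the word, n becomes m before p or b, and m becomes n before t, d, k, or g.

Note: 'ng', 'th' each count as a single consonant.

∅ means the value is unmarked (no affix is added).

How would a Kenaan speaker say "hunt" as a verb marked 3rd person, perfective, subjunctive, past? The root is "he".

rehthehe

Attach aspect perfective the- → thehe.
Attach tense past oh- → ohthehe.
Attach person 3rd person r- → rohthehe.
mood = subjunctive: zero marking, form stays rohthehe.
Apply vowel harmony: rohthehe → rehthehe.
Nasal assimilation: no change.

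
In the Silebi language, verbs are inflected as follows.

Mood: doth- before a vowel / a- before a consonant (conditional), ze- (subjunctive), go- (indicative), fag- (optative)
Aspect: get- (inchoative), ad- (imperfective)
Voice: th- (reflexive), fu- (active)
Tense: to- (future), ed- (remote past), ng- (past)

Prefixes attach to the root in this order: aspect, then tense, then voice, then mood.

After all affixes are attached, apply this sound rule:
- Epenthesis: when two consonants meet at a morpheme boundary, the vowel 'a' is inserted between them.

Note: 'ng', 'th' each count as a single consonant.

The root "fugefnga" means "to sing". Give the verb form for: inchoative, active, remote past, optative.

fagafuedagetafugefnga

Attach aspect inchoative get- → getfugefnga.
Attach tense remote past ed- → edgetfugefnga.
Attach voice active fu- → fuedgetfugefnga.
Attach mood optative fag- → fagfuedgetfugefnga.
Apply epenthesis: fagfuedgetfugefnga → fagafuedagetafugefnga.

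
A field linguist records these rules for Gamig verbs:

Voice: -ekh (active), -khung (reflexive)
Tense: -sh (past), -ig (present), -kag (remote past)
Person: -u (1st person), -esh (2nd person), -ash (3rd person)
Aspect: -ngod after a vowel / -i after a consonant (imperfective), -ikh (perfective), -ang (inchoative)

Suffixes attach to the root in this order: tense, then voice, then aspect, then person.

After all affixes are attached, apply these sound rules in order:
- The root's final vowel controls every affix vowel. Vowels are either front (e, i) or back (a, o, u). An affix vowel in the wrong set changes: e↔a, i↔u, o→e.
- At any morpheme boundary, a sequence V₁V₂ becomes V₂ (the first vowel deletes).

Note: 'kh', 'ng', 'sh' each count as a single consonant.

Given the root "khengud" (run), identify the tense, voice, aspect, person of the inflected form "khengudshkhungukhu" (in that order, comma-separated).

Segment: khengud-sh-khung-ikh-u.
tense: -sh → past.
voice: -khung → reflexive.
aspect: -ikh → perfective.
person: -u → 1st person.

past, reflexive, perfective, 1st person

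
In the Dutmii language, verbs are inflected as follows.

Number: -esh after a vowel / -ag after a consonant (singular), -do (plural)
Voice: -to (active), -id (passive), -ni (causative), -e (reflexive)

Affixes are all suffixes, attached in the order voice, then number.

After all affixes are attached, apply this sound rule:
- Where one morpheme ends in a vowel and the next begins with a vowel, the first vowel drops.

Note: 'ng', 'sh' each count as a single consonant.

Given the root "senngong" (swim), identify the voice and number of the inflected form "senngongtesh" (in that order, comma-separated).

Segment: senngong-to-esh.
voice: -to → active.
number: -esh/ag → singular.

active, singular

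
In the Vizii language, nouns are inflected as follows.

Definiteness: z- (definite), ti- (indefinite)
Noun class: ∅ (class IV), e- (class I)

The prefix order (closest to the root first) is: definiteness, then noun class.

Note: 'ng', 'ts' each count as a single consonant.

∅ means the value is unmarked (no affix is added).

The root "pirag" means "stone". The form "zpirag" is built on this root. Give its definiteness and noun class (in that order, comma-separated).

Segment: z-pirag.
definiteness: z- → definite.
noun class: ∅ → class IV.

definite, class IV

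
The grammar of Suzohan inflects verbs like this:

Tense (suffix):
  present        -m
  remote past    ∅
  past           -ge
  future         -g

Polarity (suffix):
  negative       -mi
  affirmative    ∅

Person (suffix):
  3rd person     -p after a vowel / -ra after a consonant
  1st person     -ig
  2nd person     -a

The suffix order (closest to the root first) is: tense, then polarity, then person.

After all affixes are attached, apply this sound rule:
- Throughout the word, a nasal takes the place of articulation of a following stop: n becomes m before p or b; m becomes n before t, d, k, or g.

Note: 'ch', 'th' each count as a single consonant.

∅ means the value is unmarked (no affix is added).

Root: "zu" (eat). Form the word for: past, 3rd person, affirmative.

Attach tense past -ge → zuge.
polarity = affirmative: zero marking, form stays zuge.
Attach person 3rd person -p (after vowel 'e') → zugep.
Nasal assimilation: no change.

zugep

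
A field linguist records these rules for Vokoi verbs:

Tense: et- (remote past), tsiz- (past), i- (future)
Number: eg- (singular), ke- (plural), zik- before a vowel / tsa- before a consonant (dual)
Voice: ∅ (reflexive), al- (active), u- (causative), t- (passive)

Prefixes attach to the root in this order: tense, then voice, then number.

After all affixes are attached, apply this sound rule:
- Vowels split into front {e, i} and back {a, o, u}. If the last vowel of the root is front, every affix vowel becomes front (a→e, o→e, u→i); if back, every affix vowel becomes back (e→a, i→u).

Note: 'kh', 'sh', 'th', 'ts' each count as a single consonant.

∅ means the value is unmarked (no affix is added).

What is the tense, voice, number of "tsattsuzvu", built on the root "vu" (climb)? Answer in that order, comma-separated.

past, passive, dual

Segment: tsa-t-tsiz-vu.
tense: tsiz- → past.
voice: t- → passive.
number: zik/tsa- → dual.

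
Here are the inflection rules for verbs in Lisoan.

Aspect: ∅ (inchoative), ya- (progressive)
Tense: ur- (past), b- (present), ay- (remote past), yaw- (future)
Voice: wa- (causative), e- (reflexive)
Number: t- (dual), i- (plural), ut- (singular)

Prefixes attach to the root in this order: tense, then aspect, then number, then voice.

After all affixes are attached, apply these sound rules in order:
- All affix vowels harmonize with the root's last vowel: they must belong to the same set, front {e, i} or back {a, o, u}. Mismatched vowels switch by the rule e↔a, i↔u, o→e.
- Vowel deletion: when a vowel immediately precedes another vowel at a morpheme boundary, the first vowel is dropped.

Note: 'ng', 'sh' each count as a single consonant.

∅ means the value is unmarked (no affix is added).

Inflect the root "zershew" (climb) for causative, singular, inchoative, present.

Attach tense present b- → bzershew.
aspect = inchoative: zero marking, form stays bzershew.
Attach number singular ut- → utbzershew.
Attach voice causative wa- → wautbzershew.
Apply vowel harmony: wautbzershew → weitbzershew.
Apply vowel deletion: weitbzershew → witbzershew.

witbzershew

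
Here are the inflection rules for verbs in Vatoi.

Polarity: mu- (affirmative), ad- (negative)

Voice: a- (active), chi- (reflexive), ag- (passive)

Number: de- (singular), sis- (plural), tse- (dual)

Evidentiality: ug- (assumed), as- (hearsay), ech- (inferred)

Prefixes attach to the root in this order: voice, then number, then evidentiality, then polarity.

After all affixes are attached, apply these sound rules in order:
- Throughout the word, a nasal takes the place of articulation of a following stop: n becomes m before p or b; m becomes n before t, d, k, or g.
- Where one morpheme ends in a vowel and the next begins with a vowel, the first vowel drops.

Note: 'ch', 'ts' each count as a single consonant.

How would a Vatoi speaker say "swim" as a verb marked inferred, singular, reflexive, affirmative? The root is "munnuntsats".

mechdechimunnuntsats

Attach voice reflexive chi- → chimunnuntsats.
Attach number singular de- → dechimunnuntsats.
Attach evidentiality inferred ech- → echdechimunnuntsats.
Attach polarity affirmative mu- → muechdechimunnuntsats.
Nasal assimilation: no change.
Apply vowel deletion: muechdechimunnuntsats → mechdechimunnuntsats.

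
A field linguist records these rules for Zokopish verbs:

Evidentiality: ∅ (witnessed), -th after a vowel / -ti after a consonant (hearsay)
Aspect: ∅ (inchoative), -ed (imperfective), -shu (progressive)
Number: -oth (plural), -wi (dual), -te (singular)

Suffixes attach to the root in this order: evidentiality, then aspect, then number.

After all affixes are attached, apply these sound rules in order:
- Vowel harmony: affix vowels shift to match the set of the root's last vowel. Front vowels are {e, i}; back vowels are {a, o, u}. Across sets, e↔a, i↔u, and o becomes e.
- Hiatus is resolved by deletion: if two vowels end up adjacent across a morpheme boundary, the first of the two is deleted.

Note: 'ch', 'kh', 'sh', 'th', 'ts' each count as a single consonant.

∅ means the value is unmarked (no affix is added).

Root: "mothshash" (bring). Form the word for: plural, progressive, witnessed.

mothshashshoth

evidentiality = witnessed: zero marking, form stays mothshash.
Attach aspect progressive -shu → mothshashshu.
Attach number plural -oth → mothshashshuoth.
Vowel harmony: no change.
Apply vowel deletion: mothshashshuoth → mothshashshoth.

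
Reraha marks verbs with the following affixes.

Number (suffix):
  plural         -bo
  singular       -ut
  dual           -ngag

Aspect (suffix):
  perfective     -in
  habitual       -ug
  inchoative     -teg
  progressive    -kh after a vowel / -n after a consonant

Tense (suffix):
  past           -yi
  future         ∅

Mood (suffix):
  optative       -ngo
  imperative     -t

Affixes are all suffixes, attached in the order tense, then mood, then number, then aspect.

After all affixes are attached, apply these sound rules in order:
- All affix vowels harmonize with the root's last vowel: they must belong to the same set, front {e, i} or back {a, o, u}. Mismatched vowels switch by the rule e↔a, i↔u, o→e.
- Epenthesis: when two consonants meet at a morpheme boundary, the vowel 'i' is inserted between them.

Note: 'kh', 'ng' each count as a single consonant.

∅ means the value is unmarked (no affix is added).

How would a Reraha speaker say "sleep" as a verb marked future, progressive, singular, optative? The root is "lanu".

lanungoutin

tense = future: zero marking, form stays lanu.
Attach mood optative -ngo → lanungo.
Attach number singular -ut → lanungout.
Attach aspect progressive -n (after consonant 't') → lanungoutn.
Vowel harmony: no change.
Apply epenthesis: lanungoutn → lanungoutin.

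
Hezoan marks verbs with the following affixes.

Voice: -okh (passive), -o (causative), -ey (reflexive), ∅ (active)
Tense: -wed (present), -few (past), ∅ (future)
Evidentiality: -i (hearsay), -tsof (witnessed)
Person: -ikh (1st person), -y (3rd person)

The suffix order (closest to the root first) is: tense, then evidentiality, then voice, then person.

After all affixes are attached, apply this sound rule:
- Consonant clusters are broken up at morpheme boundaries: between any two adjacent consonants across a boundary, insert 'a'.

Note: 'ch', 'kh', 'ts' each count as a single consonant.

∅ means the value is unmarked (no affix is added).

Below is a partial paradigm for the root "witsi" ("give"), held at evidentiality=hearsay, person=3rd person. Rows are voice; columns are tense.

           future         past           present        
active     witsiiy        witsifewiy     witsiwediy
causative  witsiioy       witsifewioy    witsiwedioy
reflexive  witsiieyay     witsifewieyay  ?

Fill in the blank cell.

Attach tense present -wed → witsiwed.
Attach evidentiality hearsay -i → witsiwedi.
Attach voice reflexive -ey → witsiwediey.
Attach person 3rd person -y → witsiwedieyy.
Apply epenthesis: witsiwedieyy → witsiwedieyay.

witsiwedieyay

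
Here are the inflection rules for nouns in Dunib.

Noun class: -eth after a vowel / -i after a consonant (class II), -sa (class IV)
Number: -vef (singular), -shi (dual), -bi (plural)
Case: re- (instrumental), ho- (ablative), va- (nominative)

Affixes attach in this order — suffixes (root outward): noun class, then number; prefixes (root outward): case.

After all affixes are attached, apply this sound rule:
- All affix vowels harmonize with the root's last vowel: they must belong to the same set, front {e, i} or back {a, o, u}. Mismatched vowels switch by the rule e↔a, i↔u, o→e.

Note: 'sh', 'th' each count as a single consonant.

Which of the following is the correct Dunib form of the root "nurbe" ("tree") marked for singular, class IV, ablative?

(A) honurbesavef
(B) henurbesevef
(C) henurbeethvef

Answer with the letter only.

Attach noun class class IV -sa → nurbesa.
Attach case ablative ho- → honurbesa.
Attach number singular -vef → honurbesavef.
Apply vowel harmony: honurbesavef → henurbesevef.
So the correct form is henurbesevef, option (B).
(A) honurbesavef is wrong: it fails to apply the sound rule(s).
(C) henurbeethvef is wrong: it uses class II instead of class IV for noun class.

B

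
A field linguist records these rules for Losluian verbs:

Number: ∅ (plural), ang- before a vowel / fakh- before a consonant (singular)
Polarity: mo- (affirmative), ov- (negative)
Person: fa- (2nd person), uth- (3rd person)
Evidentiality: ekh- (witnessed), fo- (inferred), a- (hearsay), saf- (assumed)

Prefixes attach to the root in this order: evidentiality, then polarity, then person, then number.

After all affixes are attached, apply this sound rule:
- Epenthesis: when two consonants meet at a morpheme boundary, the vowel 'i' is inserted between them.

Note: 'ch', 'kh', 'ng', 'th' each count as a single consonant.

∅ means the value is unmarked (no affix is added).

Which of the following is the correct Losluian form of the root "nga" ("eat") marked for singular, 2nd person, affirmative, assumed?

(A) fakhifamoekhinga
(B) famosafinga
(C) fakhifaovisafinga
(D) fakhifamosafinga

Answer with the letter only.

Attach evidentiality assumed saf- → safnga.
Attach polarity affirmative mo- → mosafnga.
Attach person 2nd person fa- → famosafnga.
Attach number singular fakh- (before consonant 'f') → fakhfamosafnga.
Apply epenthesis: fakhfamosafnga → fakhifamosafinga.
So the correct form is fakhifamosafinga, option (D).
(B) famosafinga is wrong: it uses plural instead of singular for number.
(C) fakhifaovisafinga is wrong: it uses negative instead of affirmative for polarity.
(A) fakhifamoekhinga is wrong: it uses witnessed instead of assumed for evidentiality.

D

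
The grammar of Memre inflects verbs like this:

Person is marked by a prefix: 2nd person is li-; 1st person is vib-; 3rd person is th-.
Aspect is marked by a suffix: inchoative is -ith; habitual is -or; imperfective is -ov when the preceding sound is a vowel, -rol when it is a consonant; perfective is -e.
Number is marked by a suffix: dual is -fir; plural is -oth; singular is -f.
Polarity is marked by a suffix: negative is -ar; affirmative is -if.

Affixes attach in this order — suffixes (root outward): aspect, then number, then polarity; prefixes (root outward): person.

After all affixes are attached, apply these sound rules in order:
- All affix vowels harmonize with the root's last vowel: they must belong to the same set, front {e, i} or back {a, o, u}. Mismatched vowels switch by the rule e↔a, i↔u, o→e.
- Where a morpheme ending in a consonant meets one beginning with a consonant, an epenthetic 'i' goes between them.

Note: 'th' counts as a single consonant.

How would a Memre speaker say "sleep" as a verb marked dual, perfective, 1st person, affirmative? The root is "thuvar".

vubithuvarafuruf

Attach aspect perfective -e → thuvare.
Attach number dual -fir → thuvarefir.
Attach person 1st person vib- → vibthuvarefir.
Attach polarity affirmative -if → vibthuvarefirif.
Apply vowel harmony: vibthuvarefirif → vubthuvarafuruf.
Apply epenthesis: vubthuvarafuruf → vubithuvarafuruf.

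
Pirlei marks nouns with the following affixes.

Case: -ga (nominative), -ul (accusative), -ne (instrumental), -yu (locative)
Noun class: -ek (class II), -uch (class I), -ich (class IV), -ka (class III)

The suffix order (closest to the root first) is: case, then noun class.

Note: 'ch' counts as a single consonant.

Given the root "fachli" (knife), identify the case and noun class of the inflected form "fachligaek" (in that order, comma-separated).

Segment: fachli-ga-ek.
case: -ga → nominative.
noun class: -ek → class II.

nominative, class II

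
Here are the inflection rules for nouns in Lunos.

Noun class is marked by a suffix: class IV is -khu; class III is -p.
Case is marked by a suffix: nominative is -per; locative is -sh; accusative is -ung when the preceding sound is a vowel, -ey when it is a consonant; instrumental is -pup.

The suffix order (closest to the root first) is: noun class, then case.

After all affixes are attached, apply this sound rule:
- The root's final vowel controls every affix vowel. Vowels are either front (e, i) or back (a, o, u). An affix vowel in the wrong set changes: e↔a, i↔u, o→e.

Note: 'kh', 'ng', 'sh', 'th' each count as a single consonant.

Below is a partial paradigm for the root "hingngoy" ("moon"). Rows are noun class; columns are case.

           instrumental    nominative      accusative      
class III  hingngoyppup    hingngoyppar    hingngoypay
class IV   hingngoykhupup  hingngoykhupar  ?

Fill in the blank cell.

hingngoykhuung

Attach noun class class IV -khu → hingngoykhu.
Attach case accusative -ung (after vowel 'u') → hingngoykhuung.
Vowel harmony: no change.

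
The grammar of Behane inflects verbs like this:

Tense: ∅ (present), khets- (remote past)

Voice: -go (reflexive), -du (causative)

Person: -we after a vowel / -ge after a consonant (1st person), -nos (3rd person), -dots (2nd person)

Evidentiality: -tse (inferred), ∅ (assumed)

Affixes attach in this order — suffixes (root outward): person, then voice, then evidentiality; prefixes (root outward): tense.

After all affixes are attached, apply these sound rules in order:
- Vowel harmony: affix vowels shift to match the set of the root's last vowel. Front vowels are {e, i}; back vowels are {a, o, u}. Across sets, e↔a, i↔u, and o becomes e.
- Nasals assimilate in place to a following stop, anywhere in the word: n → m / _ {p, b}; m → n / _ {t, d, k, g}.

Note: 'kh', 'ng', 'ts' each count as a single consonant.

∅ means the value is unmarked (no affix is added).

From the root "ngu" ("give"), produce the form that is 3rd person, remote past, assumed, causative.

Attach person 3rd person -nos → ngunos.
Attach tense remote past khets- → khetsngunos.
Attach voice causative -du → khetsngunosdu.
evidentiality = assumed: zero marking, form stays khetsngunosdu.
Apply vowel harmony: khetsngunosdu → khatsngunosdu.
Nasal assimilation: no change.

khatsngunosdu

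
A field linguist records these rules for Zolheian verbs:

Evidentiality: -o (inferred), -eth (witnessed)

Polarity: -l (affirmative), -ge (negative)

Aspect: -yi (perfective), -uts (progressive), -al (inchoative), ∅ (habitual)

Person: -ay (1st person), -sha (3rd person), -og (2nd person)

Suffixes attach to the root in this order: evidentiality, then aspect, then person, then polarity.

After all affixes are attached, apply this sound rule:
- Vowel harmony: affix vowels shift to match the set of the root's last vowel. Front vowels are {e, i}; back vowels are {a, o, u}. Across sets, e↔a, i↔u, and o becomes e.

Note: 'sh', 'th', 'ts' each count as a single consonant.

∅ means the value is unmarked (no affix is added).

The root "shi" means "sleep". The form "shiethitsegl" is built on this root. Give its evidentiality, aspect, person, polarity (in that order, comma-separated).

Segment: shi-eth-uts-og-l.
evidentiality: -eth → witnessed.
aspect: -uts → progressive.
person: -og → 2nd person.
polarity: -l → affirmative.

witnessed, progressive, 2nd person, affirmative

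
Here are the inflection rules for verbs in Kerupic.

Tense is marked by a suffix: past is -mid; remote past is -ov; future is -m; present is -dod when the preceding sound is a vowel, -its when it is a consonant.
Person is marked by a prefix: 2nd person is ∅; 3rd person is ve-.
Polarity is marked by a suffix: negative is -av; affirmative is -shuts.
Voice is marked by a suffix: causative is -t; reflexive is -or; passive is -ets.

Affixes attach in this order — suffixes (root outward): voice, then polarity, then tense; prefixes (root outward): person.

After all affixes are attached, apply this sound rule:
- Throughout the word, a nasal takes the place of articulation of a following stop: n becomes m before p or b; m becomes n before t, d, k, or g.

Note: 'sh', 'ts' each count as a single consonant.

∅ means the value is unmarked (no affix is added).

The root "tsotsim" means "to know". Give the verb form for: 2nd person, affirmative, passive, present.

tsotsimetsshutsits

person = 2nd person: zero marking, form stays tsotsim.
Attach voice passive -ets → tsotsimets.
Attach polarity affirmative -shuts → tsotsimetsshuts.
Attach tense present -its (after consonant 'ts') → tsotsimetsshutsits.
Nasal assimilation: no change.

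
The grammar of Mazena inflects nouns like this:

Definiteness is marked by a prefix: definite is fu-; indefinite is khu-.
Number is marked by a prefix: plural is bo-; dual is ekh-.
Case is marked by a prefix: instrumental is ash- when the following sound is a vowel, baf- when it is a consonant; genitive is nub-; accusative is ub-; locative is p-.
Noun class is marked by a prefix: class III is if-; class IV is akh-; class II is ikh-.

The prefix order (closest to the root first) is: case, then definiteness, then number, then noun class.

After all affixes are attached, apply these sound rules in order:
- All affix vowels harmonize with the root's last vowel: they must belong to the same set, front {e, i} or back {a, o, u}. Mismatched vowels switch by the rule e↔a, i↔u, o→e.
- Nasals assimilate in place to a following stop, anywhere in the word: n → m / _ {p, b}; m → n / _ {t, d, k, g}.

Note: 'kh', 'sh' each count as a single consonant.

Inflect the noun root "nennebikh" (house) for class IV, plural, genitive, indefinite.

Attach case genitive nub- → nubnennebikh.
Attach definiteness indefinite khu- → khunubnennebikh.
Attach number plural bo- → bokhunubnennebikh.
Attach noun class class IV akh- → akhbokhunubnennebikh.
Apply vowel harmony: akhbokhunubnennebikh → ekhbekhinibnennebikh.
Nasal assimilation: no change.

ekhbekhinibnennebikh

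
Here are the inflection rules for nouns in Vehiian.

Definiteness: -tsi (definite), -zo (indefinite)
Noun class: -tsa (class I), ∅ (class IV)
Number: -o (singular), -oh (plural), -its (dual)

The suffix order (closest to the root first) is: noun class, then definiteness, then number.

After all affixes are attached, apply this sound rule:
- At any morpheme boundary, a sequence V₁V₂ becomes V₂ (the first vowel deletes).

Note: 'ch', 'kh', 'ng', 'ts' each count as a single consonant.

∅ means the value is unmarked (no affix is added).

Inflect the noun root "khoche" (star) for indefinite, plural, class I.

khochetsazoh

Attach noun class class I -tsa → khochetsa.
Attach definiteness indefinite -zo → khochetsazo.
Attach number plural -oh → khochetsazooh.
Apply vowel deletion: khochetsazooh → khochetsazoh.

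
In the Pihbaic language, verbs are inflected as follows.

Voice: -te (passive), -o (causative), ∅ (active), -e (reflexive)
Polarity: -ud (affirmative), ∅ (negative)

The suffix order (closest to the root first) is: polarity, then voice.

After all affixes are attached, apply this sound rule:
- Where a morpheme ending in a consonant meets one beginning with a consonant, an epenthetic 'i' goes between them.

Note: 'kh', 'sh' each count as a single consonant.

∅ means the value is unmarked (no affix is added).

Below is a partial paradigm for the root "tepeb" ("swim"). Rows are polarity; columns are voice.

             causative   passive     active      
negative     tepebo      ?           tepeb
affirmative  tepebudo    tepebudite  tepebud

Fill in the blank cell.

polarity = negative: zero marking, form stays tepeb.
Attach voice passive -te → tepebte.
Apply epenthesis: tepebte → tepebite.

tepebite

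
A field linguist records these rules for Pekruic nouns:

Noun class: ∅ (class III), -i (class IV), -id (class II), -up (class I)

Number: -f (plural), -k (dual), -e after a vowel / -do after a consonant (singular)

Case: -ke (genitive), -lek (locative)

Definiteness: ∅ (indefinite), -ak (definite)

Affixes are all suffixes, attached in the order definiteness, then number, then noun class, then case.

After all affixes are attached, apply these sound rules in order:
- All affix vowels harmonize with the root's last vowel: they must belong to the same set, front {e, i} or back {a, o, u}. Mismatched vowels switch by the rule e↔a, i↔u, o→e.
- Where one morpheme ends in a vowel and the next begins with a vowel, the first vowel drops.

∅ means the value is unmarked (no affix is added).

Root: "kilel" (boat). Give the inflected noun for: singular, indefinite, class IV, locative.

definiteness = indefinite: zero marking, form stays kilel.
Attach number singular -do (after consonant 'l') → kileldo.
Attach noun class class IV -i → kileldoi.
Attach case locative -lek → kileldoilek.
Apply vowel harmony: kileldoilek → kileldeilek.
Apply vowel deletion: kileldeilek → kileldilek.

kileldilek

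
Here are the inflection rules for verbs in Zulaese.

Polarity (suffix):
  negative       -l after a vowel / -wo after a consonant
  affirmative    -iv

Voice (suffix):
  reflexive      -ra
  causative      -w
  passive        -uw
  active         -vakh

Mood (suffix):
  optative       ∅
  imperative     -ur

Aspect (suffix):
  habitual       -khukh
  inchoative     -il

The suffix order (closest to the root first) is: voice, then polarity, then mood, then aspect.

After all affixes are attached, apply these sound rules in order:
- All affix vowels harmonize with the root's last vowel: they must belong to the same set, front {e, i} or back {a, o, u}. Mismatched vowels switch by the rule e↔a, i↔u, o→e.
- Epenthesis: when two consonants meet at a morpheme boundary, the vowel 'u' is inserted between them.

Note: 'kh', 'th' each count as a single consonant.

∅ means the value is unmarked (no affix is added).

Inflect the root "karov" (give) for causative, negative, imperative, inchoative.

karovuwuwourul

Attach voice causative -w → karovw.
Attach polarity negative -wo (after consonant 'w') → karovwwo.
Attach mood imperative -ur → karovwwour.
Attach aspect inchoative -il → karovwwouril.
Apply vowel harmony: karovwwouril → karovwwourul.
Apply epenthesis: karovwwourul → karovuwuwourul.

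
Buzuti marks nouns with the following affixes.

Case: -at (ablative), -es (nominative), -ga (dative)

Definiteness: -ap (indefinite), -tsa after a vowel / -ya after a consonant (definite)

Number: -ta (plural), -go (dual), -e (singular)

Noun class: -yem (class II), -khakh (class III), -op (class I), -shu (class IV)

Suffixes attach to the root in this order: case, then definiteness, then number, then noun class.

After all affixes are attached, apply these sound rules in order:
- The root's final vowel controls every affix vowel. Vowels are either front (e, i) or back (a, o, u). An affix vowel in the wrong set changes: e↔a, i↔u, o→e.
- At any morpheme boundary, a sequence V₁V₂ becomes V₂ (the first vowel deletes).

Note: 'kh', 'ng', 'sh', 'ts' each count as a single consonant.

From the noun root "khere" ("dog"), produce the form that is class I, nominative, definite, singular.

kheresyep

Attach case nominative -es → kherees.
Attach definiteness definite -ya (after consonant 's') → khereesya.
Attach number singular -e → khereesyae.
Attach noun class class I -op → khereesyaeop.
Apply vowel harmony: khereesyaeop → khereesyeeep.
Apply vowel deletion: khereesyeeep → kheresyep.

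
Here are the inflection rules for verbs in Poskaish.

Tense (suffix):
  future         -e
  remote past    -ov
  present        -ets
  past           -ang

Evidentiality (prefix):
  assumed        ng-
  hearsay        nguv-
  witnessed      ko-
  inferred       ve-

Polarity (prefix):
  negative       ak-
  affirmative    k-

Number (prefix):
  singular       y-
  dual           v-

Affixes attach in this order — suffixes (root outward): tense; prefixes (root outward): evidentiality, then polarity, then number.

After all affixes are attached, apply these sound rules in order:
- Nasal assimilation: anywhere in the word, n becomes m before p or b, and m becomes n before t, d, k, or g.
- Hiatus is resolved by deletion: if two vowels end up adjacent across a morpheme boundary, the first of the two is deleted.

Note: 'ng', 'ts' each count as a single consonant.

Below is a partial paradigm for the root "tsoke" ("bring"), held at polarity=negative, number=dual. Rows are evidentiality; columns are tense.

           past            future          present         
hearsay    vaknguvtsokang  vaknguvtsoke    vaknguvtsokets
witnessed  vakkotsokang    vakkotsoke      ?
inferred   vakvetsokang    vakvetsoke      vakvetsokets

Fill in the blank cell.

Attach evidentiality witnessed ko- → kotsoke.
Attach tense present -ets → kotsokeets.
Attach polarity negative ak- → akkotsokeets.
Attach number dual v- → vakkotsokeets.
Nasal assimilation: no change.
Apply vowel deletion: vakkotsokeets → vakkotsokets.

vakkotsokets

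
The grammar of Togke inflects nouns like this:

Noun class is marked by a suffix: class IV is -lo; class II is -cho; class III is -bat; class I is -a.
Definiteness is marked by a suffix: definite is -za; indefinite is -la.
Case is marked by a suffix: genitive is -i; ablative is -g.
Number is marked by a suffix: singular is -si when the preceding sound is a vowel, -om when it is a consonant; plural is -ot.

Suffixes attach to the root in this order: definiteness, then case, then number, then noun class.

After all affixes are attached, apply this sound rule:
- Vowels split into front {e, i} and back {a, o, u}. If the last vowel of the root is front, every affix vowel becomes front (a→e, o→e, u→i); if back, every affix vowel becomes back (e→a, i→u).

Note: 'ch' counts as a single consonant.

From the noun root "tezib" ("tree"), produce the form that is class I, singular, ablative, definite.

Attach definiteness definite -za → tezibza.
Attach case ablative -g → tezibzag.
Attach number singular -om (after consonant 'g') → tezibzagom.
Attach noun class class I -a → tezibzagoma.
Apply vowel harmony: tezibzagoma → tezibzegeme.

tezibzegeme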